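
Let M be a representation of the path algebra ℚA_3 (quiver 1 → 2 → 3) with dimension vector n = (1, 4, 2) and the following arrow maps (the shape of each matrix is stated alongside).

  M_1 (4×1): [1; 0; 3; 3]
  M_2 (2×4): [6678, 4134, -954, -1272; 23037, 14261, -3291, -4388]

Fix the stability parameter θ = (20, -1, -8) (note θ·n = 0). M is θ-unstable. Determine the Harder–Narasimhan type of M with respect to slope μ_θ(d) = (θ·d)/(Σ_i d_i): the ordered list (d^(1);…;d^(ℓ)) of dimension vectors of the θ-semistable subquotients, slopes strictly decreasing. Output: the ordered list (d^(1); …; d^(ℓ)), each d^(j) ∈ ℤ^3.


Interval decomposition of M: I[1,2], I[2,2]^2, I[2,3], I[3,3].
HN type (ℓ=4): μ^(1)=19/2; μ^(2)=-1; μ^(3)=-9/2; μ^(4)=-8

((1, 1, 0); (0, 2, 0); (0, 1, 1); (0, 0, 1))


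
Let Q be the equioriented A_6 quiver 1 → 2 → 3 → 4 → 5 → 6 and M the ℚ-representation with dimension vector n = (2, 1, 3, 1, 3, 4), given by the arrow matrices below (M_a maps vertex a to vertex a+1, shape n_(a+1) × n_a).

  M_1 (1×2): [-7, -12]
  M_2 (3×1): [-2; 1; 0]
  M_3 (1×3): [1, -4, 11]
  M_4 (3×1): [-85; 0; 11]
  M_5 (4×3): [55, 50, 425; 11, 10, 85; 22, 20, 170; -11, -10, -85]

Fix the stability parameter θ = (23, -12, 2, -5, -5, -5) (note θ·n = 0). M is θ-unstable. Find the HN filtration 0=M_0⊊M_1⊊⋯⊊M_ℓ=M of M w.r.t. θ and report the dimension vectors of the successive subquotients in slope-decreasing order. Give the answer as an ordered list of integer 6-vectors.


Via rank(M_{q-1}∘⋯∘M_p): M ≅ I[1,1], I[1,5], I[3,3]^2, I[5,5], I[5,6], I[6,6]^3.
μ_θ-semistable layers: μ^(1)=23; μ^(2)=2; μ^(3)=3/5; μ^(4)=-5

((1, 0, 0, 0, 0, 0); (0, 0, 2, 0, 0, 0); (1, 1, 1, 1, 1, 0); (0, 0, 0, 0, 2, 4))


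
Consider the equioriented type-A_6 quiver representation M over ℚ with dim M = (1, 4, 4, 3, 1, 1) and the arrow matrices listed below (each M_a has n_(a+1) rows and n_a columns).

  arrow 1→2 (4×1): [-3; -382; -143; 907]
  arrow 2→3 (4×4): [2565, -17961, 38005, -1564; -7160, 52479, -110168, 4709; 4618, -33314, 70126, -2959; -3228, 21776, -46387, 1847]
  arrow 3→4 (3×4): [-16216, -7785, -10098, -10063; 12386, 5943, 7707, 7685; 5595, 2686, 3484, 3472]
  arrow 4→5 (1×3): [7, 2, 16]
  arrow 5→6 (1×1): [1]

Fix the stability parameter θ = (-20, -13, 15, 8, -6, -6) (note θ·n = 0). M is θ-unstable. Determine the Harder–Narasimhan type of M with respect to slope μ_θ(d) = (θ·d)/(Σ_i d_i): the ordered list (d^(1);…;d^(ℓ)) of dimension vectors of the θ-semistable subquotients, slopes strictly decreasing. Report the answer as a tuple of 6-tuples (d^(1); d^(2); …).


Barcode: M ≅ I[1,6], I[2,3], I[2,4]^2. HN layers by μ_θ (5 steps, strictly decreasing):
  μ^(1)=15; μ^(2)=23/2; μ^(3)=11/4; μ^(4)=-13; μ^(5)=-20

((0, 0, 1, 0, 0, 0); (0, 0, 2, 2, 0, 0); (0, 0, 1, 1, 1, 1); (0, 4, 0, 0, 0, 0); (1, 0, 0, 0, 0, 0))


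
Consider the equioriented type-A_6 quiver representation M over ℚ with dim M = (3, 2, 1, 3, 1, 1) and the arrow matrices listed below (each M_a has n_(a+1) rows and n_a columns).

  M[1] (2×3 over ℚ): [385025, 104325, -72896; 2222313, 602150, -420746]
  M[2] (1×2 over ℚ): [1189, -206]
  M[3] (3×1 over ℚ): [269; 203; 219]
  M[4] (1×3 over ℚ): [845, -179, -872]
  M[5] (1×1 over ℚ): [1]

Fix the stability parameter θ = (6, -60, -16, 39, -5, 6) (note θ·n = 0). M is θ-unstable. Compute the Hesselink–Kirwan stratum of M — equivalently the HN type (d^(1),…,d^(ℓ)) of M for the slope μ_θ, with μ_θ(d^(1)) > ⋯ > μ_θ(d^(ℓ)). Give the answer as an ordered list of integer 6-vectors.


Via rank(M_{q-1}∘⋯∘M_p): M ≅ I[1,1], I[1,2], I[1,4], I[4,4], I[4,6].
μ_θ-semistable layers: μ^(1)=39; μ^(2)=40/3; μ^(3)=6; μ^(4)=-16; μ^(5)=-27

((0, 0, 0, 2, 0, 0); (0, 0, 0, 1, 1, 1); (1, 0, 0, 0, 0, 0); (0, 0, 1, 0, 0, 0); (2, 2, 0, 0, 0, 0))


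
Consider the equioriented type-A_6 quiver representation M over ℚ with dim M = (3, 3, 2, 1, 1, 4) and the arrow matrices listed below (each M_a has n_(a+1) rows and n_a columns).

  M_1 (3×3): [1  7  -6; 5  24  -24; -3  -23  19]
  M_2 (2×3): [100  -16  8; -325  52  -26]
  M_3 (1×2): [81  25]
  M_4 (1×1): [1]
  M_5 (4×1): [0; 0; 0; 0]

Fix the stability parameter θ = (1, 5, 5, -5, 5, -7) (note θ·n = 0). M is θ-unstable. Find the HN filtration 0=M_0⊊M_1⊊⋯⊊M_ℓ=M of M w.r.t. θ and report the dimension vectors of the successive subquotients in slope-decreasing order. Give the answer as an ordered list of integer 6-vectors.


Interval decomposition of M: I[1,2]^2, I[1,5], I[3,3], I[6,6]^4.
HN type (ℓ=4): μ^(1)=5; μ^(2)=5/3; μ^(3)=1; μ^(4)=-7

((0, 2, 1, 0, 1, 0); (0, 1, 1, 1, 0, 0); (3, 0, 0, 0, 0, 0); (0, 0, 0, 0, 0, 4))


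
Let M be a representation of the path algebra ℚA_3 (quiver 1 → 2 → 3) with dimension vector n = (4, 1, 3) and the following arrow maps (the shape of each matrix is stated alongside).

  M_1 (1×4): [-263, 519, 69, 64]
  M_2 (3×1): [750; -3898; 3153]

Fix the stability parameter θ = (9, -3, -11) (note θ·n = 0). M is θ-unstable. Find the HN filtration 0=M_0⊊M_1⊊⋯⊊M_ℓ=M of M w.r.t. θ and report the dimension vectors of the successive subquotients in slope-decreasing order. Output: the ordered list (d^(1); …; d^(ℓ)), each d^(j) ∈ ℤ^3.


Interval decomposition of M: I[1,1]^3, I[1,3], I[3,3]^2.
HN type (ℓ=3): μ^(1)=9; μ^(2)=-5/3; μ^(3)=-11

((3, 0, 0); (1, 1, 1); (0, 0, 2))


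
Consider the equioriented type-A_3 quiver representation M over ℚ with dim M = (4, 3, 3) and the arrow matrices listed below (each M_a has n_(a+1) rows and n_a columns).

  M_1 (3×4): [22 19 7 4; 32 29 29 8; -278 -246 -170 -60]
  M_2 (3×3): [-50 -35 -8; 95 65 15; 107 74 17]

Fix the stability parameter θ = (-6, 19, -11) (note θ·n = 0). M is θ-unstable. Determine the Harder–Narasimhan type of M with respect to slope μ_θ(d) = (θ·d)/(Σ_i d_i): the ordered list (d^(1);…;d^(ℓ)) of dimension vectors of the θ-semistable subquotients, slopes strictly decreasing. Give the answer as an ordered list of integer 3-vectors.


Via rank(M_{q-1}∘⋯∘M_p): M ≅ I[1,1]^2, I[1,2], I[1,3], I[2,3], I[3,3].
μ_θ-semistable layers: μ^(1)=19; μ^(2)=4; μ^(3)=-6; μ^(4)=-11

((0, 1, 0); (0, 2, 2); (4, 0, 0); (0, 0, 1))


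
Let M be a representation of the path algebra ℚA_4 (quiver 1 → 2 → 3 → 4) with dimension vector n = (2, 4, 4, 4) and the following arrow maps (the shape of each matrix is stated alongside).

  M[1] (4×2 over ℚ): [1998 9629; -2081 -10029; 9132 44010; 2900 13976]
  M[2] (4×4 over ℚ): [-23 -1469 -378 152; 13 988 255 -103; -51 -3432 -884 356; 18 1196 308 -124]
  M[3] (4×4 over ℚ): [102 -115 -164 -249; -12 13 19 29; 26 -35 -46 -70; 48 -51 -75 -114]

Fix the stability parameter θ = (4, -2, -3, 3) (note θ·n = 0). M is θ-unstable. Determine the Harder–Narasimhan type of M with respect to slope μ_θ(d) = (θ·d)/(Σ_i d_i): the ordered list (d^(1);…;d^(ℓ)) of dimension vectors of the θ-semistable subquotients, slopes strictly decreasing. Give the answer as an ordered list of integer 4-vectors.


Interval decomposition of M: I[1,3], I[1,4], I[2,2], I[2,4], I[3,4], I[4,4].
HN type (ℓ=5): μ^(1)=3; μ^(2)=-1/3; μ^(3)=-2; μ^(4)=-5/2; μ^(5)=-3

((0, 0, 0, 4); (2, 2, 2, 0); (0, 1, 0, 0); (0, 1, 1, 0); (0, 0, 1, 0))


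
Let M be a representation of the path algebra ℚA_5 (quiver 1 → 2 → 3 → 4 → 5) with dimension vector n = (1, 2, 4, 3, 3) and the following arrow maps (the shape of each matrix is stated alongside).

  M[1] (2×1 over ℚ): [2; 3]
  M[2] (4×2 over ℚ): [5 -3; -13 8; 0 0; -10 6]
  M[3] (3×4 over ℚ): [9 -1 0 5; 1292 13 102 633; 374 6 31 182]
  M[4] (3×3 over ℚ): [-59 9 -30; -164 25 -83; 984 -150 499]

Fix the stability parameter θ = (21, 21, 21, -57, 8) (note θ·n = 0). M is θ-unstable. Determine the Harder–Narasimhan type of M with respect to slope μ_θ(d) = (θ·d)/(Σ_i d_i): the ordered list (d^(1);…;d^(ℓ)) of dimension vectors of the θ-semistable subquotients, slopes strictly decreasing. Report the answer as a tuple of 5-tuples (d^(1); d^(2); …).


Via rank(M_{q-1}∘⋯∘M_p): M ≅ I[1,5], I[2,5], I[3,3], I[3,5].
μ_θ-semistable layers: μ^(1)=21; μ^(2)=8; μ^(3)=3/2; μ^(4)=-5; μ^(5)=-18

((0, 0, 1, 0, 0); (0, 0, 0, 0, 3); (1, 1, 1, 1, 0); (0, 1, 1, 1, 0); (0, 0, 1, 1, 0))


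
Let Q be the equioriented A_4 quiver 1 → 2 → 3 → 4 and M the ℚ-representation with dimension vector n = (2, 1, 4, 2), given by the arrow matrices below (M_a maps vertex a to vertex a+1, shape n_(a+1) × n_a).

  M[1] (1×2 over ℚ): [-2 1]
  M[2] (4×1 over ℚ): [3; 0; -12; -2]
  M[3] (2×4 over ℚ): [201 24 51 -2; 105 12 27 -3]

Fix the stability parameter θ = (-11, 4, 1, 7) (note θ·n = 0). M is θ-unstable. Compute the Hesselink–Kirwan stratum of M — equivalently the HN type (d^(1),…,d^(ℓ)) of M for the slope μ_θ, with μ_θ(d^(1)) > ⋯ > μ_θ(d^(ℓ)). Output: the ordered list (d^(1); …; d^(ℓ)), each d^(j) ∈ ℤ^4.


Barcode: M ≅ I[1,1], I[1,4], I[3,3]^2, I[3,4]. HN layers by μ_θ (4 steps, strictly decreasing):
  μ^(1)=7; μ^(2)=5/2; μ^(3)=1; μ^(4)=-11

((0, 0, 0, 2); (0, 1, 1, 0); (0, 0, 3, 0); (2, 0, 0, 0))


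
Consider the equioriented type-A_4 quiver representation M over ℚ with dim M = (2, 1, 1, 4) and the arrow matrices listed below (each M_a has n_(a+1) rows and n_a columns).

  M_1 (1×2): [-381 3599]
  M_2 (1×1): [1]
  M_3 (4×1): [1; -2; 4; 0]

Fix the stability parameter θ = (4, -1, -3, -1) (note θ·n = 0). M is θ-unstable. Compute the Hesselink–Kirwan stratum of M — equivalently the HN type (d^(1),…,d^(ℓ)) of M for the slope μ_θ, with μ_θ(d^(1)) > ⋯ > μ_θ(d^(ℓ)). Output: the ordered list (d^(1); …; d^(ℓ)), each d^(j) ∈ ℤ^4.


Interval decomposition of M: I[1,1], I[1,4], I[4,4]^3.
HN type (ℓ=3): μ^(1)=4; μ^(2)=-1/4; μ^(3)=-1

((1, 0, 0, 0); (1, 1, 1, 1); (0, 0, 0, 3))


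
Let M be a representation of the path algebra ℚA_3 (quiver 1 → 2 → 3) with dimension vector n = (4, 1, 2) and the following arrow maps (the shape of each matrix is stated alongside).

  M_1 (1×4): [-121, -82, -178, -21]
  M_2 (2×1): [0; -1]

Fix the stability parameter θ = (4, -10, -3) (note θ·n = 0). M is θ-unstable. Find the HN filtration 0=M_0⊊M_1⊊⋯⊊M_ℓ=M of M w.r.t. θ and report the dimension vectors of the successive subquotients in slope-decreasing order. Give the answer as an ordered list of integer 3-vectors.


Via rank(M_{q-1}∘⋯∘M_p): M ≅ I[1,1]^3, I[1,3], I[3,3].
μ_θ-semistable layers: μ^(1)=4; μ^(2)=-3

((3, 0, 0); (1, 1, 2))


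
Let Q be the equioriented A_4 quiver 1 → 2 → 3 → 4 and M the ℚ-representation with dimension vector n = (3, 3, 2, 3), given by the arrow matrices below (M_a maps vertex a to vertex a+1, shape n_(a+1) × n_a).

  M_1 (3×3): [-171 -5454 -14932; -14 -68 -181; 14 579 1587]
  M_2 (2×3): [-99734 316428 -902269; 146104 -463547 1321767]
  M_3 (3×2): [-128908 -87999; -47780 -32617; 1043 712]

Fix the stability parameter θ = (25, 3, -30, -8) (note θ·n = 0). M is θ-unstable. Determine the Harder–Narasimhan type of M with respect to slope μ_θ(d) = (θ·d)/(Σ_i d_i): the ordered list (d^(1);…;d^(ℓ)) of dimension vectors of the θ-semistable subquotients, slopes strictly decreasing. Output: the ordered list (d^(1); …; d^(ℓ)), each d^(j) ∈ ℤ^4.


Barcode: M ≅ I[1,2], I[1,4]^2, I[4,4]. HN layers by μ_θ (3 steps, strictly decreasing):
  μ^(1)=14; μ^(2)=-5/2; μ^(3)=-8

((1, 1, 0, 0); (2, 2, 2, 2); (0, 0, 0, 1))


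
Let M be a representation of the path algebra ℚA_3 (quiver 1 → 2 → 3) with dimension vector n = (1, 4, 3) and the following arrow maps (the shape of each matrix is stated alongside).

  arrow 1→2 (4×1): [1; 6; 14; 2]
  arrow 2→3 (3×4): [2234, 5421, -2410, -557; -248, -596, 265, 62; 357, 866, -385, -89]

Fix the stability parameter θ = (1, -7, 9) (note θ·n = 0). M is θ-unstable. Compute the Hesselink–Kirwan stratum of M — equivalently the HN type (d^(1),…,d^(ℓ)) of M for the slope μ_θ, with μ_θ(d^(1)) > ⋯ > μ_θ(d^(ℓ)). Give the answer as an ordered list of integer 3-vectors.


Interval decomposition of M: I[1,3], I[2,2], I[2,3]^2.
HN type (ℓ=3): μ^(1)=9; μ^(2)=-3; μ^(3)=-7

((0, 0, 3); (1, 1, 0); (0, 3, 0))


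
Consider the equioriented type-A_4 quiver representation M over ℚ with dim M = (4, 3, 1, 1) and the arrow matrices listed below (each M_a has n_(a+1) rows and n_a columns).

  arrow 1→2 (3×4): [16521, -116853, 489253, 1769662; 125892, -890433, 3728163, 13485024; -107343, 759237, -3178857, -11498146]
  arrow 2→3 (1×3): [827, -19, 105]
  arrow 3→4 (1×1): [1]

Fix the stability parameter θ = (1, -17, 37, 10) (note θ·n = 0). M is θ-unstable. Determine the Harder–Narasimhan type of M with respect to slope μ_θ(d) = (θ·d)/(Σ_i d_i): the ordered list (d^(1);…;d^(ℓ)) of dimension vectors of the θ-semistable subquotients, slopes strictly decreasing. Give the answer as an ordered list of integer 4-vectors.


Barcode: M ≅ I[1,1]^2, I[1,2], I[1,4], I[2,2]. HN layers by μ_θ (4 steps, strictly decreasing):
  μ^(1)=47/2; μ^(2)=1; μ^(3)=-8; μ^(4)=-17

((0, 0, 1, 1); (2, 0, 0, 0); (2, 2, 0, 0); (0, 1, 0, 0))


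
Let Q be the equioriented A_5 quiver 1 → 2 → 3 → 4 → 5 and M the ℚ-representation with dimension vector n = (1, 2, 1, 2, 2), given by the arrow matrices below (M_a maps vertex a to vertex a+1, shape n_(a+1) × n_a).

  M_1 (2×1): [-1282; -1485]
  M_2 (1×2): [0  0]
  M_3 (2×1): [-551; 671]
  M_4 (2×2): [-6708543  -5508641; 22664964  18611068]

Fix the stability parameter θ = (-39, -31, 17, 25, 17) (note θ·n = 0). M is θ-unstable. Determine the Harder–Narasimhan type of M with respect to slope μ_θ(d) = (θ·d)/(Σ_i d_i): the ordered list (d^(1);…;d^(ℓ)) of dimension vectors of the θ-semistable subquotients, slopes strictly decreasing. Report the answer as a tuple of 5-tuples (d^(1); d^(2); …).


Via rank(M_{q-1}∘⋯∘M_p): M ≅ I[1,2], I[2,2], I[3,5], I[4,4], I[5,5].
μ_θ-semistable layers: μ^(1)=25; μ^(2)=21; μ^(3)=17; μ^(4)=-31; μ^(5)=-39

((0, 0, 0, 1, 0); (0, 0, 0, 1, 1); (0, 0, 1, 0, 1); (0, 2, 0, 0, 0); (1, 0, 0, 0, 0))


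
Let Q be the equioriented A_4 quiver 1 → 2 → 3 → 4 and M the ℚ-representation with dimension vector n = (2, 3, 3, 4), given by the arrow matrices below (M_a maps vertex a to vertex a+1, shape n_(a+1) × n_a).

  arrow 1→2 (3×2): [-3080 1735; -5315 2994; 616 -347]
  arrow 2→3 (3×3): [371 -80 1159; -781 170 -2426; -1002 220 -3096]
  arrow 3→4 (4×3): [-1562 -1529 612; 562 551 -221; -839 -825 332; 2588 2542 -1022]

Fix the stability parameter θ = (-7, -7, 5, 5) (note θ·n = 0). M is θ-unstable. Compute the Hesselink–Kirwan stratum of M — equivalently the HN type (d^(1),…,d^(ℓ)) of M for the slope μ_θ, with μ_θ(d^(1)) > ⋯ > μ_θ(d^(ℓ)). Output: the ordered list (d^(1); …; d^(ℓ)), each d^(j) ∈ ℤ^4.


Interval decomposition of M: I[1,2], I[1,4], I[2,4], I[3,4], I[4,4].
HN type (ℓ=2): μ^(1)=5; μ^(2)=-7

((0, 0, 3, 4); (2, 3, 0, 0))


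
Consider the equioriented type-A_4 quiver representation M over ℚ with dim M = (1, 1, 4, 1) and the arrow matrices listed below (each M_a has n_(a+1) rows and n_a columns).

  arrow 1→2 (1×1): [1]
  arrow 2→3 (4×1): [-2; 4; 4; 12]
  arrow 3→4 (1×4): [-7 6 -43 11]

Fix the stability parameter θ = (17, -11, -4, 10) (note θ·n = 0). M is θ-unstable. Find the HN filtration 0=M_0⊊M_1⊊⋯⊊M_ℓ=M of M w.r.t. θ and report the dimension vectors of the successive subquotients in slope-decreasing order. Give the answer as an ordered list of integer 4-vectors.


Interval decomposition of M: I[1,4], I[3,3]^3.
HN type (ℓ=3): μ^(1)=10; μ^(2)=2/3; μ^(3)=-4

((0, 0, 0, 1); (1, 1, 1, 0); (0, 0, 3, 0))


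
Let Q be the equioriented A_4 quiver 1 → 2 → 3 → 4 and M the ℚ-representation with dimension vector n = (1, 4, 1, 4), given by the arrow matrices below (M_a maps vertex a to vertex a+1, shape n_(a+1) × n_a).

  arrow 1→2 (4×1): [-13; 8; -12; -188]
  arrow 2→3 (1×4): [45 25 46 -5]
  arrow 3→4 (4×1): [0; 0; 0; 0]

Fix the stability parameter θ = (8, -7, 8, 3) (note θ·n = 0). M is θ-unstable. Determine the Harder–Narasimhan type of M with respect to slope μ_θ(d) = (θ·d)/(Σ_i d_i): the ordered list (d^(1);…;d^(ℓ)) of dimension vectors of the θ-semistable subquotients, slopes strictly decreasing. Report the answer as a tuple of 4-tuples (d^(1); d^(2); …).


Via rank(M_{q-1}∘⋯∘M_p): M ≅ I[1,3], I[2,2]^3, I[4,4]^4.
μ_θ-semistable layers: μ^(1)=8; μ^(2)=3; μ^(3)=1/2; μ^(4)=-7

((0, 0, 1, 0); (0, 0, 0, 4); (1, 1, 0, 0); (0, 3, 0, 0))


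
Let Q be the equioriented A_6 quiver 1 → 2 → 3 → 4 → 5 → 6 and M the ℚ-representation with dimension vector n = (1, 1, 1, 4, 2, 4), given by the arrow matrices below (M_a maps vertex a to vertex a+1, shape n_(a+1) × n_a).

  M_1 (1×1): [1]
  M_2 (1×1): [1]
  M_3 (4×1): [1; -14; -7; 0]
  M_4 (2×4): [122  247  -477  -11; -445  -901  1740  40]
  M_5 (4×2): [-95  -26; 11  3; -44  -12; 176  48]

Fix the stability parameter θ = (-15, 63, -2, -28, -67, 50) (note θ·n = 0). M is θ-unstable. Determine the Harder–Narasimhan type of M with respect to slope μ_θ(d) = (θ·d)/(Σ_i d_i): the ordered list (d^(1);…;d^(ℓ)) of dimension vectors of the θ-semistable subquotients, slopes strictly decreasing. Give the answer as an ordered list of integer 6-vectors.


Via rank(M_{q-1}∘⋯∘M_p): M ≅ I[1,6], I[4,4]^2, I[4,6], I[6,6]^2.
μ_θ-semistable layers: μ^(1)=50; μ^(2)=-17/2; μ^(3)=-15; μ^(4)=-28; μ^(5)=-95/2

((0, 0, 0, 0, 0, 4); (0, 1, 1, 1, 1, 0); (1, 0, 0, 0, 0, 0); (0, 0, 0, 2, 0, 0); (0, 0, 0, 1, 1, 0))


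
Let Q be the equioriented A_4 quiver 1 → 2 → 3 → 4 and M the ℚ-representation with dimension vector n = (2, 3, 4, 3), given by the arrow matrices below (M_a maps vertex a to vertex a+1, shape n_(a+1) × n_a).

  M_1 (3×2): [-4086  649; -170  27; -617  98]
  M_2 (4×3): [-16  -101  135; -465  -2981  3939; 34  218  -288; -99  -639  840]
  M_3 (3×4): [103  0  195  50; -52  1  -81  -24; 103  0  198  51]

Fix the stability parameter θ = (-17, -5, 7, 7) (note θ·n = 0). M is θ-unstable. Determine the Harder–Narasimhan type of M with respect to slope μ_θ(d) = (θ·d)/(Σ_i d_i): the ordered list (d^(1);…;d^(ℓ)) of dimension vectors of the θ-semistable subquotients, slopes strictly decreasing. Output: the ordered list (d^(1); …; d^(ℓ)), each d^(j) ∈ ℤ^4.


Via rank(M_{q-1}∘⋯∘M_p): M ≅ I[1,4]^2, I[2,4], I[3,3].
μ_θ-semistable layers: μ^(1)=7; μ^(2)=-5; μ^(3)=-17

((0, 0, 4, 3); (0, 3, 0, 0); (2, 0, 0, 0))


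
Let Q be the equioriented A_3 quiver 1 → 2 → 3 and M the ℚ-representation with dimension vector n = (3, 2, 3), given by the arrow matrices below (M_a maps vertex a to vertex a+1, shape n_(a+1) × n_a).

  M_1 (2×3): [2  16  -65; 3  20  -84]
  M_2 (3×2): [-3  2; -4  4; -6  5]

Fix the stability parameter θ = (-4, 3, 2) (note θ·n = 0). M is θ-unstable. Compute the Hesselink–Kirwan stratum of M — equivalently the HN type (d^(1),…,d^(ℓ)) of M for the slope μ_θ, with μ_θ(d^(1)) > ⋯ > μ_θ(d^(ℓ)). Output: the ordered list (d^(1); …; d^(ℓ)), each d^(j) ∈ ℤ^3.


Interval decomposition of M: I[1,1], I[1,3]^2, I[3,3].
HN type (ℓ=3): μ^(1)=5/2; μ^(2)=2; μ^(3)=-4

((0, 2, 2); (0, 0, 1); (3, 0, 0))


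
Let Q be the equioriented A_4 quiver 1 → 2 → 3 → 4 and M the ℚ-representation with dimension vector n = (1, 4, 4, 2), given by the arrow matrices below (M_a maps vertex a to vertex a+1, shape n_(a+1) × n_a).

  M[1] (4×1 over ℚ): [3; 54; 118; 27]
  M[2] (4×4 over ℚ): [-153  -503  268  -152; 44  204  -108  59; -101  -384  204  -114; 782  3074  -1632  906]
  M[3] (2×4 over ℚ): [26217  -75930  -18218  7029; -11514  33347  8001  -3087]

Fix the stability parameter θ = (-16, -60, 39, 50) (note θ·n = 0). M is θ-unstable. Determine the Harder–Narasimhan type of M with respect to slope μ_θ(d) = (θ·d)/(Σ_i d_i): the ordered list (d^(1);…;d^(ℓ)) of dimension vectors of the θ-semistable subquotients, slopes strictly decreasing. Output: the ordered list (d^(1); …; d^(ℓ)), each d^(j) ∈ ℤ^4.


Interval decomposition of M: I[1,4], I[2,3]^2, I[2,4].
HN type (ℓ=4): μ^(1)=50; μ^(2)=39; μ^(3)=-38; μ^(4)=-60

((0, 0, 0, 2); (0, 0, 4, 0); (1, 1, 0, 0); (0, 3, 0, 0))


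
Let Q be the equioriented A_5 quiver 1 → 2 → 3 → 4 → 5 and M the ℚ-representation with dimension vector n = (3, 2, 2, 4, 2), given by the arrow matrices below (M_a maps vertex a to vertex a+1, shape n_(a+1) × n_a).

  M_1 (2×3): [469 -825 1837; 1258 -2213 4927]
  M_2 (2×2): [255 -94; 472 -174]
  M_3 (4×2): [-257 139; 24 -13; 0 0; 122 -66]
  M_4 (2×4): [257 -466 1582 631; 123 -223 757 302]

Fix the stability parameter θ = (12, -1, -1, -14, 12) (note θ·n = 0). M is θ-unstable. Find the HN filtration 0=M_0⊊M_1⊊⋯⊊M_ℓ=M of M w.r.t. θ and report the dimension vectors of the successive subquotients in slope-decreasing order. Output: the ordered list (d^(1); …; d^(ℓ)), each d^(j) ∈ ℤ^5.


Via rank(M_{q-1}∘⋯∘M_p): M ≅ I[1,1], I[1,5]^2, I[4,4]^2.
μ_θ-semistable layers: μ^(1)=12; μ^(2)=-1; μ^(3)=-14

((1, 0, 0, 0, 2); (2, 2, 2, 2, 0); (0, 0, 0, 2, 0))


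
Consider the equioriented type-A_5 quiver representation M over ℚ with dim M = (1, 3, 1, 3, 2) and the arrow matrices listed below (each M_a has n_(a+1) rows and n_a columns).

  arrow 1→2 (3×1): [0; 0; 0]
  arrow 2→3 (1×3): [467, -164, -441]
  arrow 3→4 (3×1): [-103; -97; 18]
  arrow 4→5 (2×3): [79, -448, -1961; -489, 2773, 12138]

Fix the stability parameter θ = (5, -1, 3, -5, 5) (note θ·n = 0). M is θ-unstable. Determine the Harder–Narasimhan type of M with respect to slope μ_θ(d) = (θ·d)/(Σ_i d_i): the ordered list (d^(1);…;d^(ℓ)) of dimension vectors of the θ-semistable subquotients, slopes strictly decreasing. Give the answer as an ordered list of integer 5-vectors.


Interval decomposition of M: I[1,1], I[2,2]^2, I[2,5], I[4,4], I[4,5].
HN type (ℓ=3): μ^(1)=5; μ^(2)=-1; μ^(3)=-5

((1, 0, 0, 0, 2); (0, 3, 1, 1, 0); (0, 0, 0, 2, 0))


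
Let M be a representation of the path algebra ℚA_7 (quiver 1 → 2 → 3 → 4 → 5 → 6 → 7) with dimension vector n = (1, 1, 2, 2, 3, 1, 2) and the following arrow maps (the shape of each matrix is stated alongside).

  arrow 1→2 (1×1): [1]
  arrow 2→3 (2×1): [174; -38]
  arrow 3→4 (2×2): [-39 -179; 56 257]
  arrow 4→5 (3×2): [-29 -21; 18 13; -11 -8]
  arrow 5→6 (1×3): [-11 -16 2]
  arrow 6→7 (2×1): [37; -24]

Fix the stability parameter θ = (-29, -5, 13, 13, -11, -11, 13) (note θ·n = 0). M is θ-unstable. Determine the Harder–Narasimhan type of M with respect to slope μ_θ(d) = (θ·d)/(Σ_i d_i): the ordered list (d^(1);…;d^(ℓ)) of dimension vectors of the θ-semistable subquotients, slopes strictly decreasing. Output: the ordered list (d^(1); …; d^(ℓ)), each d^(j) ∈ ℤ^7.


Via rank(M_{q-1}∘⋯∘M_p): M ≅ I[1,7], I[3,5], I[5,5], I[7,7].
μ_θ-semistable layers: μ^(1)=13; μ^(2)=5; μ^(3)=1; μ^(4)=-5; μ^(5)=-11; μ^(6)=-29

((0, 0, 0, 0, 0, 0, 2); (0, 0, 1, 1, 1, 0, 0); (0, 0, 1, 1, 1, 1, 0); (0, 1, 0, 0, 0, 0, 0); (0, 0, 0, 0, 1, 0, 0); (1, 0, 0, 0, 0, 0, 0))


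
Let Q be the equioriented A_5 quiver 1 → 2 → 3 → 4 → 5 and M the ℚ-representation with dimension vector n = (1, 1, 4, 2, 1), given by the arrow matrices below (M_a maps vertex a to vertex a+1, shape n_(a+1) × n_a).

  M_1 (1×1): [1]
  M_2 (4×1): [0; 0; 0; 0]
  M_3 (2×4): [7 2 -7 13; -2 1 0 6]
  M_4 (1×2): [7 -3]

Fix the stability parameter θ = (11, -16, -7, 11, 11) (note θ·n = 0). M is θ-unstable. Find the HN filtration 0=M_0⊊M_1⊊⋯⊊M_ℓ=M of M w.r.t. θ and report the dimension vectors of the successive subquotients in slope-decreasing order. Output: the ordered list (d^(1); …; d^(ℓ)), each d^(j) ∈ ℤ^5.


Barcode: M ≅ I[1,2], I[3,3]^2, I[3,4], I[3,5]. HN layers by μ_θ (3 steps, strictly decreasing):
  μ^(1)=11; μ^(2)=-5/2; μ^(3)=-7

((0, 0, 0, 2, 1); (1, 1, 0, 0, 0); (0, 0, 4, 0, 0))


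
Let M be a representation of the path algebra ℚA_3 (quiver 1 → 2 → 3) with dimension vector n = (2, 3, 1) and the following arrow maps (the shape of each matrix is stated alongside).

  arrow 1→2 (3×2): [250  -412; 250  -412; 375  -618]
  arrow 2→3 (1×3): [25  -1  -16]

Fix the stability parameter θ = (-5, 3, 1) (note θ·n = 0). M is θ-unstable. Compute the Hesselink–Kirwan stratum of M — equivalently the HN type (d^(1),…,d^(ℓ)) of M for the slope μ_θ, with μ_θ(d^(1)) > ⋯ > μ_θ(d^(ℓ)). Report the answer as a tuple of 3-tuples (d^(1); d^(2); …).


Barcode: M ≅ I[1,1], I[1,2], I[2,2], I[2,3]. HN layers by μ_θ (3 steps, strictly decreasing):
  μ^(1)=3; μ^(2)=2; μ^(3)=-5

((0, 2, 0); (0, 1, 1); (2, 0, 0))


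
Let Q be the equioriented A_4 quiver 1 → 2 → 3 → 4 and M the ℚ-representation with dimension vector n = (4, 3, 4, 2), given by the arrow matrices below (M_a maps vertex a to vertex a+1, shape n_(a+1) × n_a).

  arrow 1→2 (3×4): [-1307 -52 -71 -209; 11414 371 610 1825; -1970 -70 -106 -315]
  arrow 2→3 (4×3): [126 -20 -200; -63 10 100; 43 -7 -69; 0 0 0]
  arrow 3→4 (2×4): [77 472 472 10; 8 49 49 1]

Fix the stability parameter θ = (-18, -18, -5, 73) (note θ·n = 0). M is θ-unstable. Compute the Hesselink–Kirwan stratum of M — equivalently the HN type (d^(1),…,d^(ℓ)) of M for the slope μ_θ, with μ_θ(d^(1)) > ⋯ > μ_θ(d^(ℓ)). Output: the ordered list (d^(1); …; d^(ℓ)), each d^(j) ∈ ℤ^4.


Interval decomposition of M: I[1,1], I[1,2], I[1,4]^2, I[3,3]^2.
HN type (ℓ=3): μ^(1)=73; μ^(2)=-5; μ^(3)=-18

((0, 0, 0, 2); (0, 0, 4, 0); (4, 3, 0, 0))


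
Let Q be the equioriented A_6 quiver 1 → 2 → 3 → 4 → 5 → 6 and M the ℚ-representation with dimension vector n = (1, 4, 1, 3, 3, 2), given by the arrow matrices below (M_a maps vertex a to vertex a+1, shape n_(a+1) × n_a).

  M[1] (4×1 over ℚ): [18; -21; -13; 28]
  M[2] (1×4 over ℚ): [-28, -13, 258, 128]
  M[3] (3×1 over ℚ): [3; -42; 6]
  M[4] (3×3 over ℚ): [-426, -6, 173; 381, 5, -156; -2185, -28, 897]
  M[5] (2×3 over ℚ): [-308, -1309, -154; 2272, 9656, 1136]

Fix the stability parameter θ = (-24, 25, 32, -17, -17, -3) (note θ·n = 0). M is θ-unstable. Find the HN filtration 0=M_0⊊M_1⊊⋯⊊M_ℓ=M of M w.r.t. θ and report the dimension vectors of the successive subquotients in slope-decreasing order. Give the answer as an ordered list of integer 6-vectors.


Via rank(M_{q-1}∘⋯∘M_p): M ≅ I[1,6], I[2,2]^3, I[4,5]^2, I[6,6].
μ_θ-semistable layers: μ^(1)=25; μ^(2)=4; μ^(3)=-3; μ^(4)=-17; μ^(5)=-24

((0, 3, 0, 0, 0, 0); (0, 1, 1, 1, 1, 1); (0, 0, 0, 0, 0, 1); (0, 0, 0, 2, 2, 0); (1, 0, 0, 0, 0, 0))


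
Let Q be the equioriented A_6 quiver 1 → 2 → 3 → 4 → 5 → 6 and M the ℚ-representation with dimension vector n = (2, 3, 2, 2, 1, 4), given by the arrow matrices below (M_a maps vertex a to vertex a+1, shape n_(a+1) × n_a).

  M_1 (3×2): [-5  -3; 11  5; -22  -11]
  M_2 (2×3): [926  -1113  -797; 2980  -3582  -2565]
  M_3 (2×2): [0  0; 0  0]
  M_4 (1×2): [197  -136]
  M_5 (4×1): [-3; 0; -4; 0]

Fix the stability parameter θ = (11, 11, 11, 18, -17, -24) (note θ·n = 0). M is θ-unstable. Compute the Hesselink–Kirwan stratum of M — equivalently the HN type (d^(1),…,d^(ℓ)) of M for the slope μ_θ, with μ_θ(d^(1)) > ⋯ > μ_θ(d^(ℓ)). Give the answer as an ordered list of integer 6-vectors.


Via rank(M_{q-1}∘⋯∘M_p): M ≅ I[1,3]^2, I[2,2], I[4,4], I[4,6], I[6,6]^3.
μ_θ-semistable layers: μ^(1)=18; μ^(2)=11; μ^(3)=-23/3; μ^(4)=-24

((0, 0, 0, 1, 0, 0); (2, 3, 2, 0, 0, 0); (0, 0, 0, 1, 1, 1); (0, 0, 0, 0, 0, 3))


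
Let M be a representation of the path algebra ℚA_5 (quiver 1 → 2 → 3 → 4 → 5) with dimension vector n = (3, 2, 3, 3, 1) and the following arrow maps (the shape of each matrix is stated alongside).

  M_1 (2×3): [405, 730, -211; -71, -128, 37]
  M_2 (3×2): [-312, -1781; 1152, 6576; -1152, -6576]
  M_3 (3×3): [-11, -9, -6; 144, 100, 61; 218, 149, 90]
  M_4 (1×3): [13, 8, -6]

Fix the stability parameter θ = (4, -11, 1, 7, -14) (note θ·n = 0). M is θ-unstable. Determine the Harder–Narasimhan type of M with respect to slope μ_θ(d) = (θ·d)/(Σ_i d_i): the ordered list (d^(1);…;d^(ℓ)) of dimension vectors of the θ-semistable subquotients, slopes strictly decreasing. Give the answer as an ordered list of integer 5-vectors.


Via rank(M_{q-1}∘⋯∘M_p): M ≅ I[1,1], I[1,2], I[1,5], I[3,4]^2.
μ_θ-semistable layers: μ^(1)=7; μ^(2)=4; μ^(3)=1; μ^(4)=-2; μ^(5)=-7/2

((0, 0, 0, 2, 0); (1, 0, 0, 0, 0); (0, 0, 2, 0, 0); (0, 0, 1, 1, 1); (2, 2, 0, 0, 0))


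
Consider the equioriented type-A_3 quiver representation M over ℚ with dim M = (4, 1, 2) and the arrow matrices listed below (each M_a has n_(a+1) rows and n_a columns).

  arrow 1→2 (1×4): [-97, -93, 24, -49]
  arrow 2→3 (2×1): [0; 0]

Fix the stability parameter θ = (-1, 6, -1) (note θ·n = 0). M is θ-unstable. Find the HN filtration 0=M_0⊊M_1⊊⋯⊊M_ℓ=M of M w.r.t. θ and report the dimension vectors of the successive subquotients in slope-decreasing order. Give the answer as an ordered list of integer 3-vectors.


Interval decomposition of M: I[1,1]^3, I[1,2], I[3,3]^2.
HN type (ℓ=2): μ^(1)=6; μ^(2)=-1

((0, 1, 0); (4, 0, 2))


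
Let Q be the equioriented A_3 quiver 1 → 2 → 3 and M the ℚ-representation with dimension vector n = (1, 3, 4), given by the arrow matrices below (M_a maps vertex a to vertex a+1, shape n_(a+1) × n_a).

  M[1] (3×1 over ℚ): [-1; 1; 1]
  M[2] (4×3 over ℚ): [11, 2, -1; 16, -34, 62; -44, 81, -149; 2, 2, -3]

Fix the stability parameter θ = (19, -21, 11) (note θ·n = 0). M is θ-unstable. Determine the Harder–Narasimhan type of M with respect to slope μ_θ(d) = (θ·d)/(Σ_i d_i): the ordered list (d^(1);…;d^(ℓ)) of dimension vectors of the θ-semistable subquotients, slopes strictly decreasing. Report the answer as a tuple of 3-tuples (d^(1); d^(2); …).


Interval decomposition of M: I[1,3], I[2,3]^2, I[3,3].
HN type (ℓ=3): μ^(1)=11; μ^(2)=-1; μ^(3)=-21

((0, 0, 4); (1, 1, 0); (0, 2, 0))


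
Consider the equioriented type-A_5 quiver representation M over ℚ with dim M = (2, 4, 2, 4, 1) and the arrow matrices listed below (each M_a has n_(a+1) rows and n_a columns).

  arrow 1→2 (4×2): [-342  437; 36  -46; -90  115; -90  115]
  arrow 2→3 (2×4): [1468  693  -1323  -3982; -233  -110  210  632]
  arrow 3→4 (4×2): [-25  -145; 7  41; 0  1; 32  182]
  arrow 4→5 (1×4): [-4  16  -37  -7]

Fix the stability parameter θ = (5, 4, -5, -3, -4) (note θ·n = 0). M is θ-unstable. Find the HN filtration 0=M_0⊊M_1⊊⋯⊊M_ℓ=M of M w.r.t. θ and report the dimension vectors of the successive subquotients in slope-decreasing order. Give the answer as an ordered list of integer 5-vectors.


Interval decomposition of M: I[1,1], I[1,5], I[2,2]^2, I[2,4], I[4,4]^2.
HN type (ℓ=5): μ^(1)=5; μ^(2)=4; μ^(3)=-3/5; μ^(4)=-4/3; μ^(5)=-3

((1, 0, 0, 0, 0); (0, 2, 0, 0, 0); (1, 1, 1, 1, 1); (0, 1, 1, 1, 0); (0, 0, 0, 2, 0))


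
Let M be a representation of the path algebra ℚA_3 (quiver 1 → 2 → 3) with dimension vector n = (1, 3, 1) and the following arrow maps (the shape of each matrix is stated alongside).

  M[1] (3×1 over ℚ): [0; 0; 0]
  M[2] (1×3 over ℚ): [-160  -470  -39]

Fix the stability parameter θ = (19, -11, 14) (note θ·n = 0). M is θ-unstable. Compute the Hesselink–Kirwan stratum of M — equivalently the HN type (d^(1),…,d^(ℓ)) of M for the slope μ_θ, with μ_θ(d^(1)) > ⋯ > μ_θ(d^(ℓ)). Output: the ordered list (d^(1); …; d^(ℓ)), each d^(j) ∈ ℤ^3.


Barcode: M ≅ I[1,1], I[2,2]^2, I[2,3]. HN layers by μ_θ (3 steps, strictly decreasing):
  μ^(1)=19; μ^(2)=14; μ^(3)=-11

((1, 0, 0); (0, 0, 1); (0, 3, 0))


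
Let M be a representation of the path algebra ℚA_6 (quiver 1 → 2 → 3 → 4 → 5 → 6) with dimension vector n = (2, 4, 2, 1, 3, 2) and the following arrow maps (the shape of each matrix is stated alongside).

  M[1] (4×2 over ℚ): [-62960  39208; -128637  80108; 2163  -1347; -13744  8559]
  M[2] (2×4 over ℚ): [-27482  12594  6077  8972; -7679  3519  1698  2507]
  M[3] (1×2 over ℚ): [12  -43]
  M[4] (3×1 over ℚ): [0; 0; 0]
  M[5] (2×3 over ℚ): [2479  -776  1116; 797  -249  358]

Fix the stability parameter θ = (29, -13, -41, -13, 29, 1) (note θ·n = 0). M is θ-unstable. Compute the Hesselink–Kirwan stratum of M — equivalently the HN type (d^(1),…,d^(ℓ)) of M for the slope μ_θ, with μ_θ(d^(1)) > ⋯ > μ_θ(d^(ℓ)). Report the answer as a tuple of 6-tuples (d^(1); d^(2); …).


Via rank(M_{q-1}∘⋯∘M_p): M ≅ I[1,2], I[1,4], I[2,2], I[2,3], I[5,5], I[5,6]^2.
μ_θ-semistable layers: μ^(1)=29; μ^(2)=15; μ^(3)=8; μ^(4)=-19/2; μ^(5)=-13; μ^(6)=-27

((0, 0, 0, 0, 1, 0); (0, 0, 0, 0, 2, 2); (1, 1, 0, 0, 0, 0); (1, 1, 1, 1, 0, 0); (0, 1, 0, 0, 0, 0); (0, 1, 1, 0, 0, 0))


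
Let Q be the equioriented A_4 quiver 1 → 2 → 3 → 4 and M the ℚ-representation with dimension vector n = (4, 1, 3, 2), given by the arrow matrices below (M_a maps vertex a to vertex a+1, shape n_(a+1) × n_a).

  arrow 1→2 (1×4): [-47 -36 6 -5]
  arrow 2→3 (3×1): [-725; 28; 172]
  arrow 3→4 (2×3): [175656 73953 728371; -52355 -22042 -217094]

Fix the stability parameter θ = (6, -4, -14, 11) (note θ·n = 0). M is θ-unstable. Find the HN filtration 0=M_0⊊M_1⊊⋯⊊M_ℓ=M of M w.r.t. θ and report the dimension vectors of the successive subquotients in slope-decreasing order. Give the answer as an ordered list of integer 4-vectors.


Via rank(M_{q-1}∘⋯∘M_p): M ≅ I[1,1]^3, I[1,4], I[3,3], I[3,4].
μ_θ-semistable layers: μ^(1)=11; μ^(2)=6; μ^(3)=-4; μ^(4)=-14

((0, 0, 0, 2); (3, 0, 0, 0); (1, 1, 1, 0); (0, 0, 2, 0))


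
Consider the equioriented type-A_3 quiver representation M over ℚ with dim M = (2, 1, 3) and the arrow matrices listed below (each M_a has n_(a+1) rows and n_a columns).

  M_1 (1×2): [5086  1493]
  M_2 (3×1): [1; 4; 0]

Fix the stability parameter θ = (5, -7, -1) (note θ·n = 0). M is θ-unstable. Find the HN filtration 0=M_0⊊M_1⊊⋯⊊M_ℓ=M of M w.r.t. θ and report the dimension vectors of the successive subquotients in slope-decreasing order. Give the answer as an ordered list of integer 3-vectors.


Interval decomposition of M: I[1,1], I[1,3], I[3,3]^2.
HN type (ℓ=2): μ^(1)=5; μ^(2)=-1

((1, 0, 0); (1, 1, 3))


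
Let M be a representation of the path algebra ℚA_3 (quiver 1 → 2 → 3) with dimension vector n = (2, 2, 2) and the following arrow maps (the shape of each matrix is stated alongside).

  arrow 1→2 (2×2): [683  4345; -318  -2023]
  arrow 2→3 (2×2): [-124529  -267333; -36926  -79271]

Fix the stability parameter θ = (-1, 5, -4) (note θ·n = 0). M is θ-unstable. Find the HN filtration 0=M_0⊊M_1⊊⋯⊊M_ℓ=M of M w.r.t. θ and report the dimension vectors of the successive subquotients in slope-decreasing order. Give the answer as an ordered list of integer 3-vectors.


Interval decomposition of M: I[1,3]^2.
HN type (ℓ=2): μ^(1)=1/2; μ^(2)=-1

((0, 2, 2); (2, 0, 0))


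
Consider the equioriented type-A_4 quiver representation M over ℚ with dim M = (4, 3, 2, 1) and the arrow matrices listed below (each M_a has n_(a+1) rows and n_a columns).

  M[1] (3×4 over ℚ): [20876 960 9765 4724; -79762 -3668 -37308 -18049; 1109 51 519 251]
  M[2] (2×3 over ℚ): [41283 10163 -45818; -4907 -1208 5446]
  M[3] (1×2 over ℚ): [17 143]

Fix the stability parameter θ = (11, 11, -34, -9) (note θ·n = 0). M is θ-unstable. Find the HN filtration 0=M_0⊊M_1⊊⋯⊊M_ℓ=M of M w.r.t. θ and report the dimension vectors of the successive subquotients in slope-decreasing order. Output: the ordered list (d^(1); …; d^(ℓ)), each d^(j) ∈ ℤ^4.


Via rank(M_{q-1}∘⋯∘M_p): M ≅ I[1,1], I[1,2], I[1,3], I[1,4].
μ_θ-semistable layers: μ^(1)=11; μ^(2)=-4; μ^(3)=-21/4

((2, 1, 0, 0); (1, 1, 1, 0); (1, 1, 1, 1))


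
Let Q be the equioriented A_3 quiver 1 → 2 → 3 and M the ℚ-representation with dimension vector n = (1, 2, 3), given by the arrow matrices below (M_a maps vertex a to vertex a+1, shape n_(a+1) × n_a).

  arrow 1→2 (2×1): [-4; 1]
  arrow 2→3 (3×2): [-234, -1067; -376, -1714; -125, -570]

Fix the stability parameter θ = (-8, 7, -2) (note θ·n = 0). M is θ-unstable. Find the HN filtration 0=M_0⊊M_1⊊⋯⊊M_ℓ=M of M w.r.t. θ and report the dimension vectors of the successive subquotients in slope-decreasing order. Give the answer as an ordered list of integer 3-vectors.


Via rank(M_{q-1}∘⋯∘M_p): M ≅ I[1,3], I[2,3], I[3,3].
μ_θ-semistable layers: μ^(1)=5/2; μ^(2)=-2; μ^(3)=-8

((0, 2, 2); (0, 0, 1); (1, 0, 0))


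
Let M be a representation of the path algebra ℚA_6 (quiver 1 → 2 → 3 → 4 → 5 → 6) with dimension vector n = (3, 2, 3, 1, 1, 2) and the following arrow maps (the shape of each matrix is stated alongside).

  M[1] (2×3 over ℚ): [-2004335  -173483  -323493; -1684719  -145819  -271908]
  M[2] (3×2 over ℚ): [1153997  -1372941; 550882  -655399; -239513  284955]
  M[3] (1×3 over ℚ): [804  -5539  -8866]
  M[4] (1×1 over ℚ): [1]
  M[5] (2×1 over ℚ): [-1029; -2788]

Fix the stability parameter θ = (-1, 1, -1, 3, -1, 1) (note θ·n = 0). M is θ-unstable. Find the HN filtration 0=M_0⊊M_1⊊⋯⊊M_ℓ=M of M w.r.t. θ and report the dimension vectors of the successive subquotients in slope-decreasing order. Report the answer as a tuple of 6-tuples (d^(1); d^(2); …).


Interval decomposition of M: I[1,1], I[1,3], I[1,6], I[3,3], I[6,6].
HN type (ℓ=3): μ^(1)=1; μ^(2)=0; μ^(3)=-1

((0, 0, 0, 1, 1, 2); (0, 2, 2, 0, 0, 0); (3, 0, 1, 0, 0, 0))


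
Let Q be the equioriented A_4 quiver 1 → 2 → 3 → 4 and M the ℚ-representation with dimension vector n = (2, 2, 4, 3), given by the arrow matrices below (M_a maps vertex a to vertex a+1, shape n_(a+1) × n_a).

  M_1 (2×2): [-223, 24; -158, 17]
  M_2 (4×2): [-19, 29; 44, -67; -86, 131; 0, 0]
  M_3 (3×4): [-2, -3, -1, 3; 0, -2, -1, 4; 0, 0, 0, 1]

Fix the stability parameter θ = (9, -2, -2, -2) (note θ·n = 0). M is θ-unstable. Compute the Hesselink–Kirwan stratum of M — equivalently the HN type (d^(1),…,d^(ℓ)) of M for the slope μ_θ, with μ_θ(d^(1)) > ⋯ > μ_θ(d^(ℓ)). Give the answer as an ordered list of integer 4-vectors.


Interval decomposition of M: I[1,3], I[1,4], I[3,4]^2.
HN type (ℓ=3): μ^(1)=5/3; μ^(2)=3/4; μ^(3)=-2

((1, 1, 1, 0); (1, 1, 1, 1); (0, 0, 2, 2))


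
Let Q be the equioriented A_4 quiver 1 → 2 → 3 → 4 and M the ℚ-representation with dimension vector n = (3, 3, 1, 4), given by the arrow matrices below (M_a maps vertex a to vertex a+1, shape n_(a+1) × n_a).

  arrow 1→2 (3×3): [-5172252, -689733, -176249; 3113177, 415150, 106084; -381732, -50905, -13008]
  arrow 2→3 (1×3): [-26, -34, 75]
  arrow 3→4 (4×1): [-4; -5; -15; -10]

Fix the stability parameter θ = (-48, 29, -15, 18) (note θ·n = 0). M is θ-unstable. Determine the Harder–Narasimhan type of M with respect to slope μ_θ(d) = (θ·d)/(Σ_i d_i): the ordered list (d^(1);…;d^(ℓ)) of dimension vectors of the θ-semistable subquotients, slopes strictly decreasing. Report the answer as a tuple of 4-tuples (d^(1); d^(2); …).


Barcode: M ≅ I[1,2]^2, I[1,4], I[4,4]^3. HN layers by μ_θ (4 steps, strictly decreasing):
  μ^(1)=29; μ^(2)=18; μ^(3)=7; μ^(4)=-48

((0, 2, 0, 0); (0, 0, 0, 4); (0, 1, 1, 0); (3, 0, 0, 0))


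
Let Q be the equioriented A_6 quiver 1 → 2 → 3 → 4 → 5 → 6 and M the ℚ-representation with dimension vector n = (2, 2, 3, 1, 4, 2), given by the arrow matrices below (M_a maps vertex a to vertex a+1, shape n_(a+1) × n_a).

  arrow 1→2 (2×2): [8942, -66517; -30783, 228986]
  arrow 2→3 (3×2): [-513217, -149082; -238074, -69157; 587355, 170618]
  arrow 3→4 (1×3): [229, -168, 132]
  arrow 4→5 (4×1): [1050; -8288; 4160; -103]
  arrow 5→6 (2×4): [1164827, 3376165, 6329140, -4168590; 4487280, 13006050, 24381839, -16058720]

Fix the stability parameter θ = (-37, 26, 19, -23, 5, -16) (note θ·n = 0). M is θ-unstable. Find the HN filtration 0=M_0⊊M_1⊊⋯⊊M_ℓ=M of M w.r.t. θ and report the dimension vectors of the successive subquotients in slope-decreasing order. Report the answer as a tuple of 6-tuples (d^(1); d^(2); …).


Interval decomposition of M: I[1,3], I[1,5], I[3,3], I[5,5], I[5,6]^2.
HN type (ℓ=6): μ^(1)=45/2; μ^(2)=19; μ^(3)=27/4; μ^(4)=5; μ^(5)=-11/2; μ^(6)=-37

((0, 1, 1, 0, 0, 0); (0, 0, 1, 0, 0, 0); (0, 1, 1, 1, 1, 0); (0, 0, 0, 0, 1, 0); (0, 0, 0, 0, 2, 2); (2, 0, 0, 0, 0, 0))
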